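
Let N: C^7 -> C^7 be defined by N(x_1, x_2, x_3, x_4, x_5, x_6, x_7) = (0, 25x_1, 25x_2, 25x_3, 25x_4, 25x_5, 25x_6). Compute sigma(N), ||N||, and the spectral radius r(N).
sigma(N) = {0}; ||N|| = 25; r(N) = 0. (N is nilpotent with N^7 = 0.)

On C^7, N is a strictly lower-triangular matrix with 25 on the subdiagonal and zeros elsewhere, so its characteristic polynomial is lambda^7 and every eigenvalue is 0: sigma(N) = {0}. For the operator norm, N e_i = 25e_{i+1} for i = 1, ..., 6 and N e_7 = 0, so the singular values of N are 25 (with multiplicity 6) and 0; hence ||N|| = 25. The spectral radius r(N) = max|lambda| = 0. Note ||N|| > r(N) — characteristic of non-normal nilpotent operators. Indeed N^7 = 0.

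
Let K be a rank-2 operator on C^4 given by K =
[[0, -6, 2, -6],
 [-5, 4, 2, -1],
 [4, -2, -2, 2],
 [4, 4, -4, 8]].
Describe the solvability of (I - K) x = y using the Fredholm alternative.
(I - K) is invertible (det(I - K) = 1 ≠ 0), so for every y in C^4 the equation (I - K) x = y has a unique solution.

K has rank 2 and factors as K = U V^T = u1 v1^T + u2 v2^T with u1 = (-1, -1, 1, 2), v1 = (3, 0, -2, 3), u2 = (-3, 2, -1, 2), v2 = (-1, 2, 0, 1) (multiplying out reproduces the displayed K). The nonzero eigenvalues of U V^T coincide with those of the 2 x 2 matrix G = V^T U = [[v1·u1, v1·u2], [v2·u1, v2·u2]] = [[1, -1], [1, 9]], and by the Sylvester determinant identity det(I_4 - U V^T) = det(I_2 - V^T U) = det([[0, 1], [-1, -8]]) = (0)(-8) - (1)(-1) = 1. (Direct check: I - K =
[[1, 6, -2, 6],
 [5, -3, -2, 1],
 [-4, 2, 3, -2],
 [-4, -4, 4, -7]]
has determinant 1.) The finite-dimensional Fredholm alternative says: either (I - K) is invertible, or ker(I - K) ≠ {0} and then range(I - K) = ker((I - K)^*)^⊥, with dim ker(I - K) = dim ker((I - K)^*). Since det(I - K) ≠ 0, 1 is not an eigenvalue of K and ker(I - K) = {0}, so we are in the first case: for every y there is a unique x = (I - K)^(-1) y. (Explicitly, by the Woodbury identity, (I - U V^T)^(-1) = I + U (I_2 - G)^(-1) V^T.)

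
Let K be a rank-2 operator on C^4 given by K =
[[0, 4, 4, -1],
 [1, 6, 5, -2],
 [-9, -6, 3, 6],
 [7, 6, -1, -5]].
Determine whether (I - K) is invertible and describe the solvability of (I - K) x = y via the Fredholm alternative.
(I - K) is invertible (det(I - K) = 57 ≠ 0), so for every y in C^4 the equation (I - K) x = y has a unique solution.

K has rank 2 and factors as K = U V^T = u1 v1^T + u2 v2^T with u1 = (2, 3, -3, 3), v1 = (1, 2, 1, -1), u2 = (1, 1, 3, -2), v2 = (-2, 0, 2, 1) (multiplying out reproduces the displayed K). The nonzero eigenvalues of U V^T coincide with those of the 2 x 2 matrix G = V^T U = [[v1·u1, v1·u2], [v2·u1, v2·u2]] = [[2, 8], [-7, 2]], and by the Sylvester determinant identity det(I_4 - U V^T) = det(I_2 - V^T U) = det([[-1, -8], [7, -1]]) = (-1)(-1) - (-8)(7) = 57. (Direct check: I - K =
[[1, -4, -4, 1],
 [-1, -5, -5, 2],
 [9, 6, -2, -6],
 [-7, -6, 1, 6]]
has determinant 57.) The finite-dimensional Fredholm alternative says: either (I - K) is invertible, or ker(I - K) ≠ {0} and then range(I - K) = ker((I - K)^*)^⊥, with dim ker(I - K) = dim ker((I - K)^*). Since det(I - K) ≠ 0, 1 is not an eigenvalue of K and ker(I - K) = {0}, so we are in the first case: for every y there is a unique x = (I - K)^(-1) y. (Explicitly, by the Woodbury identity, (I - U V^T)^(-1) = I + U (I_2 - G)^(-1) V^T.)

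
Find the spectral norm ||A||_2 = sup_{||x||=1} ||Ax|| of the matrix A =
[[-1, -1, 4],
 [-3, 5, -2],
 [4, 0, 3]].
||A||_2 = sqrt((69 + sqrt(1689))/2) ≈ 7.4195 (= sqrt(largest eigenvalue of A^T A))

||A||_2 = sigma_max(A) = sqrt(lambda_max(A^T A)). Form the symmetric matrix M = A^T A =
[[26, -14, 14],
 [-14, 26, -14],
 [14, -14, 29]].
Its characteristic polynomial (trace, sum of principal 2x2 minors, determinant of M give the coefficients) is
  p(λ) = det(λ I - M) = λ^3 - 81λ^2 + 1596λ - 9216.
By the rational root theorem any rational root is an integer divisor of 9216. Testing λ = 12: p(12) = 1728 - 11664 + 19152 - 9216 = 0, so λ = 12 is a root. Dividing out (λ - 12) leaves p(λ) = (λ - 12)(λ^2 - 69λ + 768). For λ^2 - 69λ + 768 the discriminant is 1689. It is nonnegative but not a perfect square, so the roots are real and irrational: λ = (69 ± sqrt(1689))/2 ≈ 55.0487, 13.9513.
So the eigenvalues of A^T A are ≈ 12, 13.9513, 55.0487 (all ≥ 0, as they must be for A^T A). The largest is λ_max = (69 + sqrt(1689))/2 ≈ 55.0487, hence ||A||_2 = sqrt(λ_max) = sqrt((69 + sqrt(1689))/2) ≈ 7.4195.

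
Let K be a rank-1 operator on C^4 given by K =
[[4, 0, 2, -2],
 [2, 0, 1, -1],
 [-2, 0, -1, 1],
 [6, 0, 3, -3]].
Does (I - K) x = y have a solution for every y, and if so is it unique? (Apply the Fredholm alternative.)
(I - K) is invertible (det(I - K) = 1 ≠ 0), so for every y in C^4 the equation (I - K) x = y has a unique solution.

K has rank 1, so it is an outer product K = u v^T: every row of K is a multiple of one row vector. Reading off the entries, u = (-2, -1, 1, -3) and v = (-2, 0, -1, 1) (row i of K equals u_i·v^T). A rank-one matrix u v^T satisfies K u = u (v·u) and kills the (3)-dimensional subspace v^⊥, so its characteristic polynomial is lambda^3 (lambda - v·u) with v·u = tr K = 0. Hence the eigenvalues of I - K are 1 (multiplicity 3) and 1 - (0) = 1, so det(I - K) = 1. (Direct check: I - K =
[[-3, 0, -2, 2],
 [-2, 1, -1, 1],
 [2, 0, 2, -1],
 [-6, 0, -3, 4]]
has determinant 1.) The finite-dimensional Fredholm alternative says: either (I - K) is invertible, or ker(I - K) ≠ {0} and then range(I - K) = ker((I - K)^*)^⊥, with dim ker(I - K) = dim ker((I - K)^*). Since det(I - K) ≠ 0, 1 is not an eigenvalue of K and ker(I - K) = {0}, so we are in the first case: for every y there is a unique x = (I - K)^(-1) y. Explicitly, by the Sherman–Morrison formula, (I - u v^T)^(-1) = I + u v^T/(1 - v·u), i.e. (I - K)^(-1) = I + K.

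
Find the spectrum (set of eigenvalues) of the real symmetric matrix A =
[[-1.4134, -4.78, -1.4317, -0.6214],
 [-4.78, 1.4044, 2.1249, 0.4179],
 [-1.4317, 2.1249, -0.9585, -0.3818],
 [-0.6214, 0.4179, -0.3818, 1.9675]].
sigma(A) ≈ {-5, -2, 2, 6}

A is real symmetric, so its spectrum consists of real eigenvalues. Expanding the characteristic polynomial of the displayed matrix gives
  det(λ I - A) = p(λ) = λ^4 + (-1)λ^3 + (-34)λ^2 + (4.0012)λ + (120).
Solving p(λ) = 0 yields eigenvalues ≈ -5, -2, 2, 6. (A is shown rounded to 4 decimals, so these recover the underlying integer eigenvalues to within that precision.)
Verification: the trace of A = 1 equals the sum of eigenvalues 1, and det(A) ≈ 119.9991 matches the eigenvalue product 120.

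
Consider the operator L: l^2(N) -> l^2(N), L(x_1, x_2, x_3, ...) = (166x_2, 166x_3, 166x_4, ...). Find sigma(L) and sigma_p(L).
sigma(L) = closed disk {z in C : |z| ≤ 166}; sigma_p(L) = open disk {z in C : |z| < 166}

Note L = 166·V where V is the unit left shift (V x)_k = x_{k+1}; so sigma(L) = 166·sigma(V) and ||L|| = 166||V||. ||L x||^2 = 27556sum_{k≥2} |x_k|^2 ≤ 27556||x||^2, with equality on {x : x_1 = 0}, so ||L|| = 166. For any lambda with |lambda| < 166, set r = lambda/166 (|r| < 1); the vector x = (1, r, r^2, ...) is in l^2 and satisfies L x = 166(r, r^2, ...) = lambda x, so lambda is an eigenvalue. On the boundary |lambda| = 166 the geometric series diverges, so no l^2 eigenvector exists, but these lambda lie in the approximate point spectrum. Hence sigma(L) is the closed disk of radius 166 and sigma_p(L) is the open disk.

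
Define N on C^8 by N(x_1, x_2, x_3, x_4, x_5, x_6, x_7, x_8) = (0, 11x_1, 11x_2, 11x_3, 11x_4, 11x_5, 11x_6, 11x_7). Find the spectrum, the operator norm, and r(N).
sigma(N) = {0}; ||N|| = 11; r(N) = 0. (N is nilpotent with N^8 = 0.)

On C^8, N is a strictly lower-triangular matrix with 11 on the subdiagonal and zeros elsewhere, so its characteristic polynomial is lambda^8 and every eigenvalue is 0: sigma(N) = {0}. For the operator norm, N e_i = 11e_{i+1} for i = 1, ..., 7 and N e_8 = 0, so the singular values of N are 11 (with multiplicity 7) and 0; hence ||N|| = 11. The spectral radius r(N) = max|lambda| = 0. Note ||N|| > r(N) — characteristic of non-normal nilpotent operators. Indeed N^8 = 0.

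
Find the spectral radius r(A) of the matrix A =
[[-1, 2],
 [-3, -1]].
r(A) = sqrt(7) ≈ 2.6458

The eigenvalues of A are the roots of its characteristic polynomial. With M = A (coefficients from the trace and determinant):
  p(λ) = det(λ I - M) = λ^2 + 2λ + 7.
For λ^2 + 2λ + 7 the discriminant is -24. It is negative, so the roots are the complex-conjugate pair λ = -1 ± (sqrt(24)/2) i ≈ -1 ± 2.4495i. For a conjugate pair the product of the roots equals the constant term, so |λ|^2 = 7 and |λ| = sqrt(7) ≈ 2.6458.
Thus the eigenvalues (to 4 decimals) are -1 ± 2.4495i (modulus 2.6458). The spectral radius is the largest modulus: r(A) = sqrt(7) ≈ 2.6458. (Cross-check: r(A) ≤ ||A||_2 ≈ 3.1926; equality holds whenever A is normal, though it can also hold for some non-normal A.)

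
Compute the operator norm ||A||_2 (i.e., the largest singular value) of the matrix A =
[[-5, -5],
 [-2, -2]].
||A||_2 = sqrt(58) ≈ 7.6158 (= sqrt(largest eigenvalue of A^T A))

||A||_2 = sigma_max(A) = sqrt(lambda_max(A^T A)). Form the symmetric matrix M = A^T A =
[[29, 29],
 [29, 29]].
Its characteristic polynomial (trace, determinant of M give the coefficients) is
  p(λ) = det(λ I - M) = λ^2 - 58λ.
For λ^2 - 58λ the discriminant is 3364. It is a perfect square (58^2), so the roots are rational: λ = (58 ± 58)/2 = 58, 0.
So the eigenvalues of A^T A are ≈ 0, 58 (all ≥ 0, as they must be for A^T A). The largest is λ_max = 58, hence ||A||_2 = sqrt(λ_max) = sqrt(58) ≈ 7.6158.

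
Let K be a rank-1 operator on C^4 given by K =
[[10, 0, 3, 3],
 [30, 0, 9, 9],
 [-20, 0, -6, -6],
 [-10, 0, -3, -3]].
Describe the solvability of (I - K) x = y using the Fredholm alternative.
(I - K) is singular (det(I - K) = 0, i.e. 1 ∈ sigma(K)). (I - K) x = y is solvable iff y ⊥ ker((I - K)^*) = span{(10, 0, 3, 3)}, i.e. iff 10y_1 + 3y_3 + 3y_4 = 0. When solvable, the solutions are x = y + c·(1, 3, -2, -1), c arbitrary (ker(I - K) = span{(1, 3, -2, -1)}, dimension 1).

K has rank 1, so it is an outer product K = u v^T: every row of K is a multiple of one row vector. Reading off the entries, u = (1, 3, -2, -1) and v = (10, 0, 3, 3) (row i of K equals u_i·v^T). A rank-one matrix u v^T satisfies K u = u (v·u) and kills the (3)-dimensional subspace v^⊥, so its characteristic polynomial is lambda^3 (lambda - v·u) with v·u = tr K = 1. Hence the eigenvalues of I - K are 1 (multiplicity 3) and 1 - (1) = 0, so det(I - K) = 0. (Direct check: I - K =
[[-9, 0, -3, -3],
 [-30, 1, -9, -9],
 [20, 0, 7, 6],
 [10, 0, 3, 4]]
has determinant 0.) So 1 is an eigenvalue of K and (I - K) is not invertible. The finite-dimensional Fredholm alternative says: either (I - K) is invertible, or ker(I - K) ≠ {0} and then range(I - K) = ker((I - K)^*)^⊥, with dim ker(I - K) = dim ker((I - K)^*). We are in the second case, so we need both kernels. Kernel of I - K: (I - K) u = u - u (v·u) = u - u = 0, so ker(I - K) = span{u} = span{(1, 3, -2, -1)} (it is exactly 1-dimensional because rank(I - K) = 3). Kernel of the adjoint: K is real, so (I - K)^* = I - K^T = I - v u^T, and (I - v u^T) v = v - v (u·v) = 0; hence ker((I - K)^*) = span{v} = span{(10, 0, 3, 3)}. Therefore (I - K) x = y is solvable iff <y, v> = 0, i.e. iff 10y_1 + 3y_3 + 3y_4 = 0. When this holds, K y = u (v·y) = 0, so (I - K) y = y and x = y is a particular solution; the full solution set is the line x = y + c·u = y + c·(1, 3, -2, -1), c ∈ C.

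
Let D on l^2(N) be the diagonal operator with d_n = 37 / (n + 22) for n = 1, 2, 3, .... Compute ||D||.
||D|| = 37/23 (attained at n = 1)

For D diagonal, ||D|| = sup_n |d_n| = sup_n 37/(n + 22). This is positive and strictly decreasing in n, so the supremum is attained at n = 1: d_1 = 37/(1 + 22) = 37/23. Hence ||D|| = 37/23.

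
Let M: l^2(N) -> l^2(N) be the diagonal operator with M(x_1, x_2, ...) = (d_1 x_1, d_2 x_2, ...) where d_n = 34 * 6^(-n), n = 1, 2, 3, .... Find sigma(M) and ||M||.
sigma(M) = {34 * 6^(-n) : n ≥ 1} ∪ {0}; ||M|| = 17/3

A bounded diagonal operator on l^2 with diagonal entries d_n has spectrum equal to the closure of {d_n : n ≥ 1}: every d_n is an eigenvalue (with eigenvector e_n), so {d_n} ⊂ sigma(M); the spectrum is closed, so its closure is too; and for lambda not in the closure, (M - lambda I) has bounded inverse (the diagonal entries 1/(d_n - lambda) are bounded). For our sequence d_n = 34 * 6^(-n), n = 1, 2, 3, ...:
  - {d_n} = {34 * 6^(-n) : n ≥ 1}; the only limit point is 0
  - closure = {34 * 6^(-n) : n ≥ 1} ∪ {0}
For the norm: a diagonal operator has ||M|| = sup_n |d_n|. Here d_n = 34 * 6^(-n) is positive and decreasing, so sup_n |d_n| = d_1 = 34/6 = 17/3. So ||M|| = 17/3.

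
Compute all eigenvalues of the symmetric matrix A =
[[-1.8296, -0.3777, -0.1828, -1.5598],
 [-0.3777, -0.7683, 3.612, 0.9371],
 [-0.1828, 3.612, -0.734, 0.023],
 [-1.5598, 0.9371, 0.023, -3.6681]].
sigma(A) ≈ {-5, -4, -1, 3}

A is real symmetric, so its spectrum consists of real eigenvalues. Expanding the characteristic polynomial of the displayed matrix gives
  det(λ I - A) = p(λ) = λ^4 + (7)λ^3 + (-1)λ^2 + (-67)λ + (-59.9978).
Solving p(λ) = 0 yields eigenvalues ≈ -5, -4, -1, 3. (A is shown rounded to 4 decimals, so these recover the underlying integer eigenvalues to within that precision.)
Verification: the trace of A = -7 equals the sum of eigenvalues -7, and det(A) ≈ -59.9978 matches the eigenvalue product -60.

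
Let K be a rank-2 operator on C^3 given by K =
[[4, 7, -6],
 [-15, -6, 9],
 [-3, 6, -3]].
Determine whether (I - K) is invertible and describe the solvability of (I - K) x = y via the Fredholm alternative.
(I - K) is invertible (det(I - K) = 21 ≠ 0), so for every y in C^3 the equation (I - K) x = y has a unique solution.

K has rank 2 and factors as K = U V^T = u1 v1^T + u2 v2^T with u1 = (-1, -3, -3), v1 = (2, -1, 0), u2 = (2, -3, 1), v2 = (3, 3, -3) (multiplying out reproduces the displayed K). The nonzero eigenvalues of U V^T coincide with those of the 2 x 2 matrix G = V^T U = [[v1·u1, v1·u2], [v2·u1, v2·u2]] = [[1, 7], [-3, -6]], and by the Sylvester determinant identity det(I_3 - U V^T) = det(I_2 - V^T U) = det([[0, -7], [3, 7]]) = (0)(7) - (-7)(3) = 21. (Direct check: I - K =
[[-3, -7, 6],
 [15, 7, -9],
 [3, -6, 4]]
has determinant 21.) The finite-dimensional Fredholm alternative says: either (I - K) is invertible, or ker(I - K) ≠ {0} and then range(I - K) = ker((I - K)^*)^⊥, with dim ker(I - K) = dim ker((I - K)^*). Since det(I - K) ≠ 0, 1 is not an eigenvalue of K and ker(I - K) = {0}, so we are in the first case: for every y there is a unique x = (I - K)^(-1) y. (Explicitly, by the Woodbury identity, (I - U V^T)^(-1) = I + U (I_2 - G)^(-1) V^T.)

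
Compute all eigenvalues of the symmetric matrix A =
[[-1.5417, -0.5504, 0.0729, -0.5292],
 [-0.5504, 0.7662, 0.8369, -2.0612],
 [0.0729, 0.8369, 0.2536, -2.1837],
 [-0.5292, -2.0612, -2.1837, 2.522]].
sigma(A) ≈ {-2, -1, 0, 5}

A is real symmetric, so its spectrum consists of real eigenvalues. Expanding the characteristic polynomial of the displayed matrix gives
  det(λ I - A) = p(λ) = λ^4 + (-2)λ^3 + (-13)λ^2 + (-10)λ + (0).
Solving p(λ) = 0 yields eigenvalues ≈ -2, -1, 0, 5. (A is shown rounded to 4 decimals, so these recover the underlying integer eigenvalues to within that precision.)
Verification: the trace of A = 2 equals the sum of eigenvalues 2, and det(A) ≈ -0.0004 matches the eigenvalue product 0.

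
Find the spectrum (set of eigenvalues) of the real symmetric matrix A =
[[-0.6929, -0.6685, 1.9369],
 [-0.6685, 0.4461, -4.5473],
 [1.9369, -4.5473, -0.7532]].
sigma(A) ≈ {-5, -1, 5}

A is real symmetric, so its spectrum consists of real eigenvalues. Expanding the characteristic polynomial of the displayed matrix gives
  det(λ I - A) = p(λ) = λ^3 + (1)λ^2 + (-25)λ + (-25).
Solving p(λ) = 0 yields eigenvalues ≈ -5, -1, 5. (A is shown rounded to 4 decimals, so these recover the underlying integer eigenvalues to within that precision.)
Verification: the trace of A = -1 equals the sum of eigenvalues -1, and det(A) ≈ 24.9994 matches the eigenvalue product 25.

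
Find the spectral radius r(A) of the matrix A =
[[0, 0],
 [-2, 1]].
r(A) = 1

The eigenvalues of A are the roots of its characteristic polynomial. With M = A (coefficients from the trace and determinant):
  p(λ) = det(λ I - M) = λ^2 - λ.
For λ^2 - λ the discriminant is 1. It is a perfect square (1^2), so the roots are rational: λ = (1 ± 1)/2 = 1, 0.
Thus the eigenvalues (to 4 decimals) are 1 (modulus 1); 0 (modulus 0). The spectral radius is the largest modulus: r(A) = 1. (Cross-check: r(A) ≤ ||A||_2 ≈ 2.2361; equality holds whenever A is normal, though it can also hold for some non-normal A.)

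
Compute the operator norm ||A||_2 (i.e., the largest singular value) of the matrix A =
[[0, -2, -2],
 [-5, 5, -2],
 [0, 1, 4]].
||A||_2 ≈ 7.4062 (= sqrt(largest eigenvalue of A^T A))

||A||_2 = sigma_max(A) = sqrt(lambda_max(A^T A)). Form the symmetric matrix M = A^T A =
[[25, -25, 10],
 [-25, 30, -2],
 [10, -2, 24]].
Its characteristic polynomial (trace, sum of principal 2x2 minors, determinant of M give the coefficients) is
  p(λ) = det(λ I - M) = λ^3 - 79λ^2 + 1341λ - 900.
No integer candidate from the rational root theorem (±divisors of 900) is a root, so the roots are irrational. The cubic discriminant is Δ = 1496493837 > 0, so there are three distinct real roots. p(0) = -900 and p(1) = 363 have opposite signs, so a root lies in (0, 1); Newton's method refines it to λ ≈ 0.6997. p(23) = 319 and p(24) = -396 have opposite signs, so a root lies in (23, 24); Newton's method refines it to λ ≈ 23.4491. p(54) = -1386 and p(55) = 255 have opposite signs, so a root lies in (54, 55); Newton's method refines it to λ ≈ 54.8512. Check (Vieta): the three roots sum to 79, matching tr M = 79.
So the eigenvalues of A^T A are ≈ 0.6997, 23.4491, 54.8512 (all ≥ 0, as they must be for A^T A). The largest is λ_max ≈ 54.8512, hence ||A||_2 = sqrt(λ_max) ≈ 7.4062.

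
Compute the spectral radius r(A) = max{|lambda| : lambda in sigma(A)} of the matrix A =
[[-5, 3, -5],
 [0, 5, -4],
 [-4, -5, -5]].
r(A) ≈ 9.8239

The eigenvalues of A are the roots of its characteristic polynomial. With M = A (coefficients from the trace, the sum of principal 2x2 minors, and det A):
  p(λ) = det(λ I - M) = λ^3 + 5λ^2 - 65λ - 173.
No integer candidate from the rational root theorem (±divisors of 173) is a root, so the roots are irrational. The cubic discriminant is Δ = 1494592 > 0, so there are three distinct real roots. p(-10) = -23 and p(-9) = 88 have opposite signs, so a root lies in (-10, -9); Newton's method refines it to λ ≈ -9.8239. p(-3) = 40 and p(-2) = -31 have opposite signs, so a root lies in (-3, -2); Newton's method refines it to λ ≈ -2.4282. p(7) = -40 and p(8) = 139 have opposite signs, so a root lies in (7, 8); Newton's method refines it to λ ≈ 7.2522. Check (Vieta): the three roots sum to -5, matching tr M = -5.
Thus the eigenvalues (to 4 decimals) are -9.8239 (modulus 9.8239); -2.4282 (modulus 2.4282); 7.2522 (modulus 7.2522). The spectral radius is the largest modulus: r(A) ≈ 9.8239. (Cross-check: r(A) ≤ ||A||_2 ≈ 10.04; equality holds whenever A is normal, though it can also hold for some non-normal A.)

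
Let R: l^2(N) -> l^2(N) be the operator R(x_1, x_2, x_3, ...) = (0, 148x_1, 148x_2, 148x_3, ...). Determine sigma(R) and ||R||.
sigma(R) = closed disk {z in C : |z| ≤ 148}; ||R|| = 148

Note R = 148·U where U is the unit right shift (U x)_k = x_{k-1} (with x_0 := 0); so ||R|| = 148||U|| and sigma(R) = 148·sigma(U). ||R x||^2 = sum_{k≥1} |148x_k|^2 = 21904||x||^2, so ||R|| = 148 and sigma(R) ⊂ {|z| ≤ 148}. For any |lambda| < 148, the equation (R - lambda I) x = 0 forces x_1 = 0, then 148x_k = lambda x_{k+1} ⇒ x = 0, so R has no eigenvalues. But (R - lambda I) is not surjective for |lambda| < 148: solving (R - lambda I) x = e_1 would require x_n proportional to (lambda/148)^(-n), which is not in l^2. So every |lambda| < 148 lies in the residual spectrum. The boundary |lambda| = 148 is in the approximate point spectrum (the spectrum is closed). Hence sigma(R) is the closed disk of radius 148.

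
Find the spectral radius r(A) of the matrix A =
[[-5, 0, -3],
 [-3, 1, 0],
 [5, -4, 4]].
r(A) ≈ 4.0236

The eigenvalues of A are the roots of its characteristic polynomial. With M = A (coefficients from the trace, the sum of principal 2x2 minors, and det A):
  p(λ) = det(λ I - M) = λ^3 - 6λ + 41.
No integer candidate from the rational root theorem (±divisors of 41) is a root, so the roots are irrational. The cubic discriminant is Δ = -44523 < 0, so there is one real root and a complex-conjugate pair. p(-5) = -54 and p(-4) = 1 have opposite signs, so a root lies in (-5, -4); Newton's method refines it to λ ≈ -4.0236. Dividing out (λ - (-4.0236)) leaves approximately λ^2 - 4.0236λ + 10.1898. For λ^2 - 4.0236λ + 10.1898 the discriminant is -24.5693. It is negative, so the remaining roots are the complex-conjugate pair λ ≈ 2.0118 ± 2.4784i. Their product equals the constant term, so |λ|^2 ≈ 10.1898 and |λ| ≈ 3.1921.
Thus the eigenvalues (to 4 decimals) are -4.0236 (modulus 4.0236); 2.0118 ± 2.4784i (modulus 3.1921). The spectral radius is the largest modulus: r(A) ≈ 4.0236. (Cross-check: r(A) ≤ ||A||_2 ≈ 9.5621; equality holds whenever A is normal, though it can also hold for some non-normal A.)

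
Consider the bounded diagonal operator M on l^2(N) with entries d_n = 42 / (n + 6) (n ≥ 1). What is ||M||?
||M|| = 6 (attained at n = 1)

For M diagonal, ||M|| = sup_n |d_n| = sup_n 42/(n + 6). This is positive and strictly decreasing in n, so the supremum is attained at n = 1: d_1 = 42/(1 + 6) = 6. Hence ||M|| = 6.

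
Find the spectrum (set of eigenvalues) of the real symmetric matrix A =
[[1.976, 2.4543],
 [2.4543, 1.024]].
sigma(A) ≈ {-1, 4}

A is real symmetric, so its spectrum consists of real eigenvalues. Expanding the characteristic polynomial of the displayed matrix gives
  det(λ I - A) = p(λ) = λ^2 + (-3)λ + (-4).
Solving p(λ) = 0 yields eigenvalues ≈ -1, 4. (A is shown rounded to 4 decimals, so these recover the underlying integer eigenvalues to within that precision.)
Verification: the trace of A = 3 equals the sum of eigenvalues 3, and det(A) ≈ -4.0002 matches the eigenvalue product -4.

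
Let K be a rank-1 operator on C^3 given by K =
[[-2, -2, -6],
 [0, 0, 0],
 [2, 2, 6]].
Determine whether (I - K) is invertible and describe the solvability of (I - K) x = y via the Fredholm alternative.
(I - K) is invertible (det(I - K) = -3 ≠ 0), so for every y in C^3 the equation (I - K) x = y has a unique solution.

K has rank 1, so it is an outer product K = u v^T: every row of K is a multiple of one row vector. Reading off the entries, u = (2, 0, -2) and v = (-1, -1, -3) (row i of K equals u_i·v^T). A rank-one matrix u v^T satisfies K u = u (v·u) and kills the (2)-dimensional subspace v^⊥, so its characteristic polynomial is lambda^2 (lambda - v·u) with v·u = tr K = 4. Hence the eigenvalues of I - K are 1 (multiplicity 2) and 1 - (4) = -3, so det(I - K) = -3. (Direct check: I - K =
[[3, 2, 6],
 [0, 1, 0],
 [-2, -2, -5]]
has determinant -3.) The finite-dimensional Fredholm alternative says: either (I - K) is invertible, or ker(I - K) ≠ {0} and then range(I - K) = ker((I - K)^*)^⊥, with dim ker(I - K) = dim ker((I - K)^*). Since det(I - K) ≠ 0, 1 is not an eigenvalue of K and ker(I - K) = {0}, so we are in the first case: for every y there is a unique x = (I - K)^(-1) y. Explicitly, by the Sherman–Morrison formula, (I - u v^T)^(-1) = I + u v^T/(1 - v·u), i.e. (I - K)^(-1) = I + K/(-3).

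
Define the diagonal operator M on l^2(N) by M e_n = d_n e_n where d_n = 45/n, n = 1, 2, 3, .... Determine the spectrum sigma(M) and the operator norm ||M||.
sigma(M) = {45/n : n ≥ 1} ∪ {0}; ||M|| = 45

A bounded diagonal operator on l^2 with diagonal entries d_n has spectrum equal to the closure of {d_n : n ≥ 1}: every d_n is an eigenvalue (with eigenvector e_n), so {d_n} ⊂ sigma(M); the spectrum is closed, so its closure is too; and for lambda not in the closure, (M - lambda I) has bounded inverse (the diagonal entries 1/(d_n - lambda) are bounded). For our sequence d_n = 45/n, n = 1, 2, 3, ...:
  - {d_n} = {45/n : n ≥ 1}; the only limit point is 0
  - closure = {45/n : n ≥ 1} ∪ {0}
For the norm: a diagonal operator has ||M|| = sup_n |d_n|. Here d_n = 45/n is positive and decreasing, so sup_n |d_n| = d_1 = 45. So ||M|| = 45.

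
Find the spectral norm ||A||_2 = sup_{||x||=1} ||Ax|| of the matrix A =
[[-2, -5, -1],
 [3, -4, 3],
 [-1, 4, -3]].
||A||_2 ≈ 8.1971 (= sqrt(largest eigenvalue of A^T A))

||A||_2 = sigma_max(A) = sqrt(lambda_max(A^T A)). Form the symmetric matrix M = A^T A =
[[14, -6, 14],
 [-6, 57, -19],
 [14, -19, 19]].
Its characteristic polynomial (trace, sum of principal 2x2 minors, determinant of M give the coefficients) is
  p(λ) = det(λ I - M) = λ^3 - 90λ^2 + 1554λ - 1444.
No integer candidate from the rational root theorem (±divisors of 1444) is a root, so the roots are irrational. The cubic discriminant is Δ = 3917940192 > 0, so there are three distinct real roots. p(0) = -1444 and p(1) = 21 have opposite signs, so a root lies in (0, 1); Newton's method refines it to λ ≈ 0.9848. p(21) = 761 and p(22) = -168 have opposite signs, so a root lies in (21, 22); Newton's method refines it to λ ≈ 21.8231. p(67) = -573 and p(68) = 2500 have opposite signs, so a root lies in (67, 68); Newton's method refines it to λ ≈ 67.1921. Check (Vieta): the three roots sum to 90, matching tr M = 90.
So the eigenvalues of A^T A are ≈ 0.9848, 21.8231, 67.1921 (all ≥ 0, as they must be for A^T A). The largest is λ_max ≈ 67.1921, hence ||A||_2 = sqrt(λ_max) ≈ 8.1971.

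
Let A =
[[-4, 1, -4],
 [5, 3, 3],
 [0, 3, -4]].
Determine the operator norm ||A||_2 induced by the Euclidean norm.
||A||_2 ≈ 8.4946 (= sqrt(largest eigenvalue of A^T A))

||A||_2 = sigma_max(A) = sqrt(lambda_max(A^T A)). Form the symmetric matrix M = A^T A =
[[41, 11, 31],
 [11, 19, -7],
 [31, -7, 41]].
Its characteristic polynomial (trace, sum of principal 2x2 minors, determinant of M give the coefficients) is
  p(λ) = det(λ I - M) = λ^3 - 101λ^2 + 2108λ - 1936.
No integer candidate from the rational root theorem (±divisors of 1936) is a root, so the roots are irrational. The cubic discriminant is Δ = 7200410064 > 0, so there are three distinct real roots. p(0) = -1936 and p(1) = 72 have opposite signs, so a root lies in (0, 1); Newton's method refines it to λ ≈ 0.9624. p(27) = 1034 and p(28) = -144 have opposite signs, so a root lies in (27, 28); Newton's method refines it to λ ≈ 27.8794. p(72) = -496 and p(73) = 2736 have opposite signs, so a root lies in (72, 73); Newton's method refines it to λ ≈ 72.1583. Check (Vieta): the three roots sum to 101, matching tr M = 101.
So the eigenvalues of A^T A are ≈ 0.9624, 27.8794, 72.1583 (all ≥ 0, as they must be for A^T A). The largest is λ_max ≈ 72.1583, hence ||A||_2 = sqrt(λ_max) ≈ 8.4946.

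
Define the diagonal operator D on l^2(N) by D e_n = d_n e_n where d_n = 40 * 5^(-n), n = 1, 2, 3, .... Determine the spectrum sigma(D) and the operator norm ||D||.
sigma(D) = {40 * 5^(-n) : n ≥ 1} ∪ {0}; ||D|| = 8

A bounded diagonal operator on l^2 with diagonal entries d_n has spectrum equal to the closure of {d_n : n ≥ 1}: every d_n is an eigenvalue (with eigenvector e_n), so {d_n} ⊂ sigma(D); the spectrum is closed, so its closure is too; and for lambda not in the closure, (D - lambda I) has bounded inverse (the diagonal entries 1/(d_n - lambda) are bounded). For our sequence d_n = 40 * 5^(-n), n = 1, 2, 3, ...:
  - {d_n} = {40 * 5^(-n) : n ≥ 1}; the only limit point is 0
  - closure = {40 * 5^(-n) : n ≥ 1} ∪ {0}
For the norm: a diagonal operator has ||D|| = sup_n |d_n|. Here d_n = 40 * 5^(-n) is positive and decreasing, so sup_n |d_n| = d_1 = 40/5 = 8. So ||D|| = 8.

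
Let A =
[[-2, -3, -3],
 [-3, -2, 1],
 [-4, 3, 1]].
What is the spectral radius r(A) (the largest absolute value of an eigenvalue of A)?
r(A) ≈ 5.2494

The eigenvalues of A are the roots of its characteristic polynomial. With M = A (coefficients from the trace, the sum of principal 2x2 minors, and det A):
  p(λ) = det(λ I - M) = λ^3 + 3λ^2 - 24λ - 64.
No integer candidate from the rational root theorem (±divisors of 64) is a root, so the roots are irrational. The cubic discriminant is Δ = 39744 > 0, so there are three distinct real roots. p(-6) = -28 and p(-5) = 6 have opposite signs, so a root lies in (-6, -5); Newton's method refines it to λ ≈ -5.2494. p(-3) = 8 and p(-2) = -12 have opposite signs, so a root lies in (-3, -2); Newton's method refines it to λ ≈ -2.5436. p(4) = -48 and p(5) = 16 have opposite signs, so a root lies in (4, 5); Newton's method refines it to λ ≈ 4.7931. Check (Vieta): the three roots sum to -3, matching tr M = -3.
Thus the eigenvalues (to 4 decimals) are -5.2494 (modulus 5.2494); -2.5436 (modulus 2.5436); 4.7931 (modulus 4.7931). The spectral radius is the largest modulus: r(A) ≈ 5.2494. (Cross-check: r(A) ≤ ||A||_2 ≈ 5.4063; equality holds whenever A is normal, though it can also hold for some non-normal A.)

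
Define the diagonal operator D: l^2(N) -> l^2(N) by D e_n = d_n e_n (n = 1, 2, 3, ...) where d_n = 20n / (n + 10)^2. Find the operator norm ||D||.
||D|| = 1/2 (attained at n = 10)

For D diagonal, ||D|| = sup_n |d_n|. Treat f(x) = 20x / (x + 10)^2 for real x > 0. By the quotient rule, f'(x) = 20(10 - x)/(x + 10)^3, which is positive for x < 10 and negative for x > 10. So f has a unique maximum at x = 10, and since 10 is a positive integer, the supremum over n ≥ 1 is attained at n = 10: d_10 = 20·10/(10 + 10)^2 = 20·10/400 = 1/2. Hence ||D|| = 1/2.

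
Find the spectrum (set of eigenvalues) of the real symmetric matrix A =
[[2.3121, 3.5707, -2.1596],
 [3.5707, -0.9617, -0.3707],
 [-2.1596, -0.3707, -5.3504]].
sigma(A) ≈ {-6, -3, 5}

A is real symmetric, so its spectrum consists of real eigenvalues. Expanding the characteristic polynomial of the displayed matrix gives
  det(λ I - A) = p(λ) = λ^3 + (4)λ^2 + (-27)λ + (-89.9986).
Solving p(λ) = 0 yields eigenvalues ≈ -6, -3, 5. (A is shown rounded to 4 decimals, so these recover the underlying integer eigenvalues to within that precision.)
Verification: the trace of A = -4 equals the sum of eigenvalues -4, and det(A) ≈ 89.9986 matches the eigenvalue product 90.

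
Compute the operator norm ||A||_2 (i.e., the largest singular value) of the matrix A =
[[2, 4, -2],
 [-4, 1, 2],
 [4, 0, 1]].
||A||_2 ≈ 6.2887 (= sqrt(largest eigenvalue of A^T A))

||A||_2 = sigma_max(A) = sqrt(lambda_max(A^T A)). Form the symmetric matrix M = A^T A =
[[36, 4, -8],
 [4, 17, -6],
 [-8, -6, 9]].
Its characteristic polynomial (trace, sum of principal 2x2 minors, determinant of M give the coefficients) is
  p(λ) = det(λ I - M) = λ^3 - 62λ^2 + 973λ - 3364.
No integer candidate from the rational root theorem (±divisors of 3364) is a root, so the roots are irrational. The cubic discriminant is Δ = 94930000 > 0, so there are three distinct real roots. p(4) = -400 and p(5) = 76 have opposite signs, so a root lies in (4, 5); Newton's method refines it to λ ≈ 4.8258. p(17) = 172 and p(18) = -106 have opposite signs, so a root lies in (17, 18); Newton's method refines it to λ ≈ 17.6266. p(39) = -400 and p(40) = 356 have opposite signs, so a root lies in (39, 40); Newton's method refines it to λ ≈ 39.5476. Check (Vieta): the three roots sum to 62, matching tr M = 62.
So the eigenvalues of A^T A are ≈ 4.8258, 17.6266, 39.5476 (all ≥ 0, as they must be for A^T A). The largest is λ_max ≈ 39.5476, hence ||A||_2 = sqrt(λ_max) ≈ 6.2887.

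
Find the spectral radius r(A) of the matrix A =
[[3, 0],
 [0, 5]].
r(A) = 5

The eigenvalues of A are the roots of its characteristic polynomial. With M = A (coefficients from the trace and determinant):
  p(λ) = det(λ I - M) = λ^2 - 8λ + 15.
For λ^2 - 8λ + 15 the discriminant is 4. It is a perfect square (2^2), so the roots are rational: λ = (8 ± 2)/2 = 5, 3.
Thus the eigenvalues (to 4 decimals) are 5 (modulus 5); 3 (modulus 3). The spectral radius is the largest modulus: r(A) = 5. (Cross-check: r(A) ≤ ||A||_2 ≈ 5; equality holds whenever A is normal, though it can also hold for some non-normal A.)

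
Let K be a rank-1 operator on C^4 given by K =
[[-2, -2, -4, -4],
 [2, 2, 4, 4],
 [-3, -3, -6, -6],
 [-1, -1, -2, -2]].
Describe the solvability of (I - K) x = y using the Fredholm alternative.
(I - K) is invertible (det(I - K) = 9 ≠ 0), so for every y in C^4 the equation (I - K) x = y has a unique solution.

K has rank 1, so it is an outer product K = u v^T: every row of K is a multiple of one row vector. Reading off the entries, u = (2, -2, 3, 1) and v = (-1, -1, -2, -2) (row i of K equals u_i·v^T). A rank-one matrix u v^T satisfies K u = u (v·u) and kills the (3)-dimensional subspace v^⊥, so its characteristic polynomial is lambda^3 (lambda - v·u) with v·u = tr K = -8. Hence the eigenvalues of I - K are 1 (multiplicity 3) and 1 - (-8) = 9, so det(I - K) = 9. (Direct check: I - K =
[[3, 2, 4, 4],
 [-2, -1, -4, -4],
 [3, 3, 7, 6],
 [1, 1, 2, 3]]
has determinant 9.) The finite-dimensional Fredholm alternative says: either (I - K) is invertible, or ker(I - K) ≠ {0} and then range(I - K) = ker((I - K)^*)^⊥, with dim ker(I - K) = dim ker((I - K)^*). Since det(I - K) ≠ 0, 1 is not an eigenvalue of K and ker(I - K) = {0}, so we are in the first case: for every y there is a unique x = (I - K)^(-1) y. Explicitly, by the Sherman–Morrison formula, (I - u v^T)^(-1) = I + u v^T/(1 - v·u), i.e. (I - K)^(-1) = I + K/(9).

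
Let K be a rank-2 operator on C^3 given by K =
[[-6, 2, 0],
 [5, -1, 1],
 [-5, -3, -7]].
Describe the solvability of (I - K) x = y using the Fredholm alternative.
(I - K) is invertible (det(I - K) = 63 ≠ 0), so for every y in C^3 the equation (I - K) x = y has a unique solution.

K has rank 2 and factors as K = U V^T = u1 v1^T + u2 v2^T with u1 = (-1, 1, -2), v1 = (3, 1, 3), u2 = (-3, 2, 1), v2 = (1, -1, -1) (multiplying out reproduces the displayed K). The nonzero eigenvalues of U V^T coincide with those of the 2 x 2 matrix G = V^T U = [[v1·u1, v1·u2], [v2·u1, v2·u2]] = [[-8, -4], [0, -6]], and by the Sylvester determinant identity det(I_3 - U V^T) = det(I_2 - V^T U) = det([[9, 4], [0, 7]]) = (9)(7) - (4)(0) = 63. (Direct check: I - K =
[[7, -2, 0],
 [-5, 2, -1],
 [5, 3, 8]]
has determinant 63.) The finite-dimensional Fredholm alternative says: either (I - K) is invertible, or ker(I - K) ≠ {0} and then range(I - K) = ker((I - K)^*)^⊥, with dim ker(I - K) = dim ker((I - K)^*). Since det(I - K) ≠ 0, 1 is not an eigenvalue of K and ker(I - K) = {0}, so we are in the first case: for every y there is a unique x = (I - K)^(-1) y. (Explicitly, by the Woodbury identity, (I - U V^T)^(-1) = I + U (I_2 - G)^(-1) V^T.)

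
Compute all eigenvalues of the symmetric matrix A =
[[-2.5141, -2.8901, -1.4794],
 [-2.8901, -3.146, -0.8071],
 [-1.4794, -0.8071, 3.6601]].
sigma(A) ≈ {-6, 0, 4}

A is real symmetric, so its spectrum consists of real eigenvalues. Expanding the characteristic polynomial of the displayed matrix gives
  det(λ I - A) = p(λ) = λ^3 + (2)λ^2 + (-24)λ + (0.0012).
Solving p(λ) = 0 yields eigenvalues ≈ -6, 0, 4. (A is shown rounded to 4 decimals, so these recover the underlying integer eigenvalues to within that precision.)
Verification: the trace of A = -2 equals the sum of eigenvalues -2, and det(A) ≈ -0.0012 matches the eigenvalue product 0.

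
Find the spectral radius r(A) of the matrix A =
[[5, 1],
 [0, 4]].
r(A) = 5

The eigenvalues of A are the roots of its characteristic polynomial. With M = A (coefficients from the trace and determinant):
  p(λ) = det(λ I - M) = λ^2 - 9λ + 20.
For λ^2 - 9λ + 20 the discriminant is 1. It is a perfect square (1^2), so the roots are rational: λ = (9 ± 1)/2 = 5, 4.
Thus the eigenvalues (to 4 decimals) are 5 (modulus 5); 4 (modulus 4). The spectral radius is the largest modulus: r(A) = 5. (Cross-check: r(A) ≤ ||A||_2 ≈ 5.2348; equality holds whenever A is normal, though it can also hold for some non-normal A.)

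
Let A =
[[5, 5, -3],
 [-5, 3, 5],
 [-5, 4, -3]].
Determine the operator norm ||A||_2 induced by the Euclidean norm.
||A||_2 ≈ 9.4308 (= sqrt(largest eigenvalue of A^T A))

||A||_2 = sigma_max(A) = sqrt(lambda_max(A^T A)). Form the symmetric matrix M = A^T A =
[[75, -10, -25],
 [-10, 50, -12],
 [-25, -12, 43]].
Its characteristic polynomial (trace, sum of principal 2x2 minors, determinant of M give the coefficients) is
  p(λ) = det(λ I - M) = λ^3 - 168λ^2 + 8256λ - 108900.
No integer candidate from the rational root theorem (±divisors of 108900) is a root, so the roots are irrational. The cubic discriminant is Δ = 5984139600 > 0, so there are three distinct real roots. p(21) = -351 and p(22) = 2068 have opposite signs, so a root lies in (21, 22); Newton's method refines it to λ ≈ 21.1399. p(57) = 1053 and p(58) = -92 have opposite signs, so a root lies in (57, 58); Newton's method refines it to λ ≈ 57.9193. p(88) = -1892 and p(89) = 125 have opposite signs, so a root lies in (88, 89); Newton's method refines it to λ ≈ 88.9407. Check (Vieta): the three roots sum to 168, matching tr M = 168.
So the eigenvalues of A^T A are ≈ 21.1399, 57.9193, 88.9407 (all ≥ 0, as they must be for A^T A). The largest is λ_max ≈ 88.9407, hence ||A||_2 = sqrt(λ_max) ≈ 9.4308.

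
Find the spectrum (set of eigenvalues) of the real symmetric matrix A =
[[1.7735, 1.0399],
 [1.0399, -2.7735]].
sigma(A) ≈ {-3, 2}

A is real symmetric, so its spectrum consists of real eigenvalues. Expanding the characteristic polynomial of the displayed matrix gives
  det(λ I - A) = p(λ) = λ^2 + (1)λ + (-6).
Solving p(λ) = 0 yields eigenvalues ≈ -3, 2. (A is shown rounded to 4 decimals, so these recover the underlying integer eigenvalues to within that precision.)
Verification: the trace of A = -1 equals the sum of eigenvalues -1, and det(A) ≈ -6.0002 matches the eigenvalue product -6.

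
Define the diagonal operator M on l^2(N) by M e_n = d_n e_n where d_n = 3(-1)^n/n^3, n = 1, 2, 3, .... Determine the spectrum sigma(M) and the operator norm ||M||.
sigma(M) = {3(-1)^n/n^3 : n ≥ 1} ∪ {0}; ||M|| = 3

A bounded diagonal operator on l^2 with diagonal entries d_n has spectrum equal to the closure of {d_n : n ≥ 1}: every d_n is an eigenvalue (with eigenvector e_n), so {d_n} ⊂ sigma(M); the spectrum is closed, so its closure is too; and for lambda not in the closure, (M - lambda I) has bounded inverse (the diagonal entries 1/(d_n - lambda) are bounded). For our sequence d_n = 3(-1)^n/n^3, n = 1, 2, 3, ...:
  - {d_n} = {3(-1)^n/n^3 : n ≥ 1}; the only limit point is 0
  - closure = {3(-1)^n/n^3 : n ≥ 1} ∪ {0}
For the norm: a diagonal operator has ||M|| = sup_n |d_n|. Here |d_n| = 3/n^3 is decreasing, so sup_n |d_n| = |d_1| = 3. So ||M|| = 3.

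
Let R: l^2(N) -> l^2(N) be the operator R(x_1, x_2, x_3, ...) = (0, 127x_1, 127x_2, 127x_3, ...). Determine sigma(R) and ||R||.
sigma(R) = closed disk {z in C : |z| ≤ 127}; ||R|| = 127

Note R = 127·U where U is the unit right shift (U x)_k = x_{k-1} (with x_0 := 0); so ||R|| = 127||U|| and sigma(R) = 127·sigma(U). ||R x||^2 = sum_{k≥1} |127x_k|^2 = 16129||x||^2, so ||R|| = 127 and sigma(R) ⊂ {|z| ≤ 127}. For any |lambda| < 127, the equation (R - lambda I) x = 0 forces x_1 = 0, then 127x_k = lambda x_{k+1} ⇒ x = 0, so R has no eigenvalues. But (R - lambda I) is not surjective for |lambda| < 127: solving (R - lambda I) x = e_1 would require x_n proportional to (lambda/127)^(-n), which is not in l^2. So every |lambda| < 127 lies in the residual spectrum. The boundary |lambda| = 127 is in the approximate point spectrum (the spectrum is closed). Hence sigma(R) is the closed disk of radius 127.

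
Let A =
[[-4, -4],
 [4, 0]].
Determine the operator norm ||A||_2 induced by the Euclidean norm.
||A||_2 = sqrt((48 + sqrt(1280))/2) ≈ 6.4721 (= sqrt(largest eigenvalue of A^T A))

||A||_2 = sigma_max(A) = sqrt(lambda_max(A^T A)). Form the symmetric matrix M = A^T A =
[[32, 16],
 [16, 16]].
Its characteristic polynomial (trace, determinant of M give the coefficients) is
  p(λ) = det(λ I - M) = λ^2 - 48λ + 256.
For λ^2 - 48λ + 256 the discriminant is 1280. It is nonnegative but not a perfect square, so the roots are real and irrational: λ = (48 ± sqrt(1280))/2 ≈ 41.8885, 6.1115.
So the eigenvalues of A^T A are ≈ 6.1115, 41.8885 (all ≥ 0, as they must be for A^T A). The largest is λ_max = (48 + sqrt(1280))/2 ≈ 41.8885, hence ||A||_2 = sqrt(λ_max) = sqrt((48 + sqrt(1280))/2) ≈ 6.4721.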